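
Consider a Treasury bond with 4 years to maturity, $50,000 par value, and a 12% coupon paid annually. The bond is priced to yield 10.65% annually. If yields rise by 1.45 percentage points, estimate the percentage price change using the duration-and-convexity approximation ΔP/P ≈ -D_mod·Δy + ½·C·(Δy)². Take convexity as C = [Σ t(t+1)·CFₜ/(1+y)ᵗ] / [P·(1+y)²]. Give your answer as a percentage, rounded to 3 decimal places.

-4.336%

With y = 0.1065:
  t   CF        PV=CF/(1+0.1065)^t    t·PV        t(t+1)·PV
  1     6,000.00     5,422.5034     5,422.5034      10,845.0068
  2     6,000.00     4,900.5905     9,801.1810      29,403.5430
  3     6,000.00     4,428.9114    13,286.7343      53,146.9372
  4    56,000.00    37,357.8913   149,431.5651     747,157.8257
  Σ                 52,109.8966   177,941.9838     840,553.3127
P = 52,109.8966; D_Mac = 3.41474 yrs; D_mod = 3.08608 yrs; C = 13.17474.
Duration effect: -3.08608 × (+0.0145) = -0.044748
Convexity effect: 0.5 × 13.17474 × (0.0145)² = +0.0013850
ΔP/P ≈ -0.044748 + 0.0013850 = -0.043363 = -4.3363%.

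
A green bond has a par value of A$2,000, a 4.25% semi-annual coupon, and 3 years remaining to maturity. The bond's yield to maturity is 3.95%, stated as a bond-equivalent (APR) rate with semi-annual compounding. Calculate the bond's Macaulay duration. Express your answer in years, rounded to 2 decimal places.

Periodic yield y = 0.01975. Discount each cash flow and weight by its period:
  t   CF        PV=CF/(1+0.01975)^t    t·PV
  1        42.50        41.6769        41.6769
  2        42.50        40.8697        81.7394
  3        42.50        40.0782       120.2345
  4        42.50        39.3019       157.2078
  5        42.50        38.5408       192.7038
  6     2,042.50     1,816.3510    10,898.1061
  Σ                  2,016.8185    11,491.6685
Price P = Σ PV = 2,016.8185.
Macaulay duration = Σ(t·PV) / P = 11,491.6685 / 2,016.8185 = 5.69792 half-year periods.
In years: 5.69792 / 2 = 2.84896 years.

2.85 years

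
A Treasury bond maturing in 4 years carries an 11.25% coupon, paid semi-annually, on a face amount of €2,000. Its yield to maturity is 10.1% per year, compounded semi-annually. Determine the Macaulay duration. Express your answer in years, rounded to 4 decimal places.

Periodic yield y = 0.0505. Discount each cash flow and weight by its period:
  t   CF        PV=CF/(1+0.0505)^t    t·PV
  1       112.50       107.0919       107.0919
  2       112.50       101.9437       203.8874
  3       112.50        97.0430       291.1291
  4       112.50        92.3779       369.5118
  5       112.50        87.9371       439.6856
  6       112.50        83.7098       502.2587
  7       112.50        79.6857       557.7996
  8     2,112.50     1,424.3879    11,395.1029
  Σ                  2,074.1769    13,866.4668
Price P = Σ PV = 2,074.1769.
Macaulay duration = Σ(t·PV) / P = 13,866.4668 / 2,074.1769 = 6.68529 half-year periods.
In years: 6.68529 / 2 = 3.34264 years.

3.3426 years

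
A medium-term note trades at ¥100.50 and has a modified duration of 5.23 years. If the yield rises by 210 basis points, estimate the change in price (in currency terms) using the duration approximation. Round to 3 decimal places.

Duration approximation: ΔP/P ≈ -D_mod · Δy = -5.23 × (+0.021) = -0.109830.
ΔP ≈ 100.50 × (-0.109830) = -11.037915.

-¥11.038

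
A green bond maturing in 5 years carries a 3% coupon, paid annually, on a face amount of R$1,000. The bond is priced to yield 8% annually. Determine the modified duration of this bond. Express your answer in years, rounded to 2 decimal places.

Periodic yield y = 0.08. First find Macaulay duration:
  t   CF        PV=CF/(1+0.08)^t    t·PV
  1        30.00        27.7778        27.7778
  2        30.00        25.7202        51.4403
  3        30.00        23.8150        71.4449
  4        30.00        22.0509        88.2036
  5     1,030.00       701.0007     3,505.0035
  Σ                    800.3645     3,743.8701
P = 800.3645; Macaulay duration = 3,743.8701 / 800.3645 = 4.67771 years.
Modified duration = D_Mac / (1 + y) = 4.67771 / 1.08 = 4.33121 years.

4.33 years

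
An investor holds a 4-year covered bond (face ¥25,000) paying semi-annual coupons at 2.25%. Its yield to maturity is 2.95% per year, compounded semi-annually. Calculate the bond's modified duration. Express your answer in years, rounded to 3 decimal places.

Periodic yield y = 0.01475. First find Macaulay duration:
  t   CF        PV=CF/(1+0.01475)^t    t·PV
  1       281.25       277.1619       277.1619
  2       281.25       273.1331       546.2663
  3       281.25       269.1630       807.4890
  4       281.25       265.2505     1,061.0022
  5       281.25       261.3950     1,306.9749
  6       281.25       257.5954     1,545.5726
  7       281.25       253.8511     1,776.9580
  8    25,281.25    22,486.7175   179,893.7398
  Σ                 24,344.2676   187,215.1646
P = 24,344.2676; Macaulay duration = 187,215.1646 / 24,344.2676 = 7.69032 half-year periods = 3.84516 years.
Modified duration = D_Mac / (1 + y) = 3.84516 / 1.01475 = 3.78927 years.

3.789 years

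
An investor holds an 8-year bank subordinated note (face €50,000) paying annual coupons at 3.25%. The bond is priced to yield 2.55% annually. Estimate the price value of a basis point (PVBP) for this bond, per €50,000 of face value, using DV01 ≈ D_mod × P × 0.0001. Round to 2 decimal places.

Periodic yield y = 0.0255.
  t   CF        PV=CF/(1+0.0255)^t    t·PV
  1     1,625.00     1,584.5929     1,584.5929
  2     1,625.00     1,545.1905     3,090.3810
  3     1,625.00     1,506.7679     4,520.3038
  4     1,625.00     1,469.3008     5,877.2031
  5     1,625.00     1,432.7653     7,163.8263
  6     1,625.00     1,397.1382     8,382.8294
  7     1,625.00     1,362.3971     9,536.7797
  8    51,625.00    42,206.0537   337,648.4295
  Σ                 52,504.2064   377,804.3457
P = 52,504.2064; D_Mac = 7.19570 yrs; D_mod = 7.01677 yrs.
DV01 ≈ 7.01677 × 52,504.2064 × 0.0001 = 36.840989.

€36.84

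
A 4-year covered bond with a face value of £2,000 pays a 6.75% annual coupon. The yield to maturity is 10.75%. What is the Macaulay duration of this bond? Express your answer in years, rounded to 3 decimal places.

Periodic yield y = 0.1075. Discount each cash flow and weight by its year:
  t   CF        PV=CF/(1+0.1075)^t    t·PV
  1       135.00       121.8962       121.8962
  2       135.00       110.0643       220.1285
  3       135.00        99.3808       298.1425
  4     2,135.00     1,419.1325     5,676.5299
  Σ                  1,750.4737     6,316.6970
Price P = Σ PV = 1,750.4737.
Macaulay duration = Σ(t·PV) / P = 6,316.6970 / 1,750.4737 = 3.60856 years.

3.609 years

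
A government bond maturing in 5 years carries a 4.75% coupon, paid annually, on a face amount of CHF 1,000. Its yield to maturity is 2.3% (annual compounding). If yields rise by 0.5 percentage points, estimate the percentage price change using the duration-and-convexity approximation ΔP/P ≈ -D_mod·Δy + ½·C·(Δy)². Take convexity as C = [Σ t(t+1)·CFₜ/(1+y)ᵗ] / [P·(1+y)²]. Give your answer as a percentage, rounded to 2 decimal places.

With y = 0.023:
  t   CF        PV=CF/(1+0.023)^t    t·PV        t(t+1)·PV
  1        47.50        46.4321        46.4321          92.8641
  2        47.50        45.3881        90.7763         272.3288
  3        47.50        44.3677       133.1030         532.4121
  4        47.50        43.3702       173.4807         867.4033
  5     1,047.50       934.9230     4,674.6152      28,047.6912
  Σ                  1,114.4811     5,118.4072      29,812.6996
P = 1,114.4811; D_Mac = 4.59264 yrs; D_mod = 4.48938 yrs; C = 25.56097.
Duration effect: -4.48938 × (+0.005) = -0.022447
Convexity effect: 0.5 × 25.56097 × (0.005)² = +0.0003195
ΔP/P ≈ -0.022447 + 0.0003195 = -0.022127 = -2.2127%.

-2.21%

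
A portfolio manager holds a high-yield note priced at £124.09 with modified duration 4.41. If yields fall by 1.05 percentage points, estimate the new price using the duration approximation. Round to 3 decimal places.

£129.836

Duration approximation: ΔP/P ≈ -D_mod · Δy = -4.41 × (-0.0105) = +0.046305.
New price ≈ 124.09 × (1 + 0.046305) = 129.83598745.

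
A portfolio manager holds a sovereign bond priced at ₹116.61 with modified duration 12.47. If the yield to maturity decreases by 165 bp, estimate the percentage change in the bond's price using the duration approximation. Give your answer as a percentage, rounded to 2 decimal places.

+20.58%

Duration approximation: ΔP/P ≈ -D_mod · Δy = -12.47 × (-0.0165) = +0.205755.
As a percentage: +20.5755%.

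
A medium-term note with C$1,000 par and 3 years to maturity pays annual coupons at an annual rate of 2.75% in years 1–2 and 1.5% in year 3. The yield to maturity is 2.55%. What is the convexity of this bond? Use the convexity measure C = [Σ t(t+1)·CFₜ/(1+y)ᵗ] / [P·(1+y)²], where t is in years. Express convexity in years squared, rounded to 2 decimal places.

With y = 0.0255:
  t   CF        PV=CF/(1+0.0255)^t    t·PV        t(t+1)·PV
  1        27.50        26.8162        26.8162          53.6324
  2        27.50        26.1494        52.2988         156.8963
  3     1,015.00       941.1504     2,823.4513      11,293.8052
  Σ                    994.1160     2,902.5663      11,504.3339
P = 994.1160.
Convexity = Σ t(t+1)·PV / [P·(1+y)²] = 11,504.3339 / (994.1160 × 1.051650) = 11.00406.

11.00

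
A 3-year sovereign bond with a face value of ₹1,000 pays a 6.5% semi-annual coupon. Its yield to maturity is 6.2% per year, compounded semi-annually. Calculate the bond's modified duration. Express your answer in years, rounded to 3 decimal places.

2.691 years

Periodic yield y = 0.031. First find Macaulay duration:
  t   CF        PV=CF/(1+0.031)^t    t·PV
  1        32.50        31.5228        31.5228
  2        32.50        30.5750        61.1499
  3        32.50        29.6556        88.9669
  4        32.50        28.7640       115.0558
  5        32.50        27.8991       139.4954
  6     1,032.50       859.6825     5,158.0948
  Σ                  1,008.0989     5,594.2858
P = 1,008.0989; Macaulay duration = 5,594.2858 / 1,008.0989 = 5.54934 half-year periods = 2.77467 years.
Modified duration = D_Mac / (1 + y) = 2.77467 / 1.031 = 2.69124 years.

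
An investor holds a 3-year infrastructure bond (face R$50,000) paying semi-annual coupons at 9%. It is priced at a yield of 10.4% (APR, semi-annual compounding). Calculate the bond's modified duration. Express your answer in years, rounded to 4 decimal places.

Periodic yield y = 0.052. First find Macaulay duration:
  t   CF        PV=CF/(1+0.052)^t    t·PV
  1     2,250.00     2,138.7833     2,138.7833
  2     2,250.00     2,033.0639     4,066.1279
  3     2,250.00     1,932.5703     5,797.7109
  4     2,250.00     1,837.0440     7,348.1760
  5     2,250.00     1,746.2395     8,731.1977
  6    52,250.00    38,547.1129   231,282.6774
  Σ                 48,234.8140   259,364.6732
P = 48,234.8140; Macaulay duration = 259,364.6732 / 48,234.8140 = 5.37713 half-year periods = 2.68856 years.
Modified duration = D_Mac / (1 + y) = 2.68856 / 1.052 = 2.55567 years.

2.5557 years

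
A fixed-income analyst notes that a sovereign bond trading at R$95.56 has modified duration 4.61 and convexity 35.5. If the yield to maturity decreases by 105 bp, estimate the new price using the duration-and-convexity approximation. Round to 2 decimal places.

Duration effect: -D_mod·Δy = -4.61 × (-0.0105) = +0.048405
Convexity effect: ½·C·(Δy)² = 0.5 × 35.5 × (-0.0105)² = +0.0019569375
ΔP/P ≈ +0.048405 + 0.0019569375 = +0.0503619375
New price ≈ 95.56 × (1 + 0.0503619375) = 100.3725867475.

R$100.37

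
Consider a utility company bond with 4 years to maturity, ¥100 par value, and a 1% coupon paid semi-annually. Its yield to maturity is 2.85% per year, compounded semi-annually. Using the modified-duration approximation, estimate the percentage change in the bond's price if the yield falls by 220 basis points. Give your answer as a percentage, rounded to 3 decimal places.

+8.520%

Periodic yield y = 0.01425. Modified duration first:
  t   CF        PV=CF/(1+0.01425)^t    t·PV
  1         0.50         0.4930         0.4930
  2         0.50         0.4860         0.9721
  3         0.50         0.4792         1.4377
  4         0.50         0.4725         1.8899
  5         0.50         0.4658         2.3292
  6         0.50         0.4593         2.7558
  7         0.50         0.4529         3.1700
  8       100.50        89.7441       717.9528
  Σ                     93.0528       731.0005
P = 93.0528; D_Mac = 7.85576 half-year periods = 3.92788 yrs; D_mod = 3.92788/(1+0.01425) = 3.87269 yrs.
ΔP/P ≈ -D_mod · Δy = -3.87269 × (-0.022) = +0.085199 = +8.5199%.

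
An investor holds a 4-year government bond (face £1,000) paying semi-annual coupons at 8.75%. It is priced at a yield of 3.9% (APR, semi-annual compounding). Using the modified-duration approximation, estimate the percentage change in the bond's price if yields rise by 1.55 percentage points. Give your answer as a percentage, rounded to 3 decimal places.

Periodic yield y = 0.0195. Modified duration first:
  t   CF        PV=CF/(1+0.0195)^t    t·PV
  1        43.75        42.9132        42.9132
  2        43.75        42.0924        84.1848
  3        43.75        41.2873       123.8619
  4        43.75        40.4976       161.9903
  5        43.75        39.7230       198.6149
  6        43.75        38.9632       233.7792
  7        43.75        38.2180       267.5257
  8     1,043.75       894.3317     7,154.6540
  Σ                  1,178.0264     8,267.5240
P = 1,178.0264; D_Mac = 7.01811 half-year periods = 3.50906 yrs; D_mod = 3.50906/(1+0.0195) = 3.44194 yrs.
ΔP/P ≈ -D_mod · Δy = -3.44194 × (+0.0155) = -0.053350 = -5.3350%.

-5.335%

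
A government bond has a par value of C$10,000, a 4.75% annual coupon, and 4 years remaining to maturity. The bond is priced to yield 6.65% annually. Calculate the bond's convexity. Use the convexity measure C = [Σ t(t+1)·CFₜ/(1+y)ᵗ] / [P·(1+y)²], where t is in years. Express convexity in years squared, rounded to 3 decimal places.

15.986

With y = 0.0665:
  t   CF        PV=CF/(1+0.0665)^t    t·PV        t(t+1)·PV
  1       475.00       445.3821       445.3821         890.7642
  2       475.00       417.6110       835.2219       2,505.6658
  3       475.00       391.5715     1,174.7144       4,698.8575
  4    10,475.00     8,096.7474    32,386.9897     161,934.9487
  Σ                  9,351.3120    34,842.3081     170,030.2362
P = 9,351.3120.
Convexity = Σ t(t+1)·PV / [P·(1+y)²] = 170,030.2362 / (9,351.3120 × 1.137422) = 15.98571.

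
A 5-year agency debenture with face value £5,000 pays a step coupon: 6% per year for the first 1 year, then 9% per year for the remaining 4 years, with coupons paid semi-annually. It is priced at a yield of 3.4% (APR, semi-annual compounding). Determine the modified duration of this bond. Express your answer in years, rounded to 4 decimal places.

4.2524 years

Periodic yield y = 0.017. First find Macaulay duration:
  t   CF        PV=CF/(1+0.017)^t    t·PV
  1       150.00       147.4926       147.4926
  2       150.00       145.0272       290.0543
  3       225.00       213.9044       641.7131
  4       225.00       210.3288       841.3151
  5       225.00       206.8130     1,034.0648
  6       225.00       203.3559     1,220.1355
  7       225.00       199.9566     1,399.6965
  8       225.00       196.6142     1,572.9137
  9       225.00       193.3276     1,739.9487
  10    5,225.00     4,414.4517    44,144.5166
  Σ                  6,131.2720    53,031.8510
P = 6,131.2720; Macaulay duration = 53,031.8510 / 6,131.2720 = 8.64940 half-year periods = 4.32470 years.
Modified duration = D_Mac / (1 + y) = 4.32470 / 1.017 = 4.25241 years.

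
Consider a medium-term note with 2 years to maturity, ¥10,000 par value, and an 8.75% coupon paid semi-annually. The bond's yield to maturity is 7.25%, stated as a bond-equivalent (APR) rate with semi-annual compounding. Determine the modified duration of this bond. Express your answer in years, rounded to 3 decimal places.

Periodic yield y = 0.03625. First find Macaulay duration:
  t   CF        PV=CF/(1+0.03625)^t    t·PV
  1       437.50       422.1954       422.1954
  2       437.50       407.4262       814.8524
  3       437.50       393.1737     1,179.5210
  4    10,437.50     9,051.8701    36,207.4805
  Σ                 10,274.6654    38,624.0494
P = 10,274.6654; Macaulay duration = 38,624.0494 / 10,274.6654 = 3.75915 half-year periods = 1.87958 years.
Modified duration = D_Mac / (1 + y) = 1.87958 / 1.03625 = 1.81383 years.

1.814 years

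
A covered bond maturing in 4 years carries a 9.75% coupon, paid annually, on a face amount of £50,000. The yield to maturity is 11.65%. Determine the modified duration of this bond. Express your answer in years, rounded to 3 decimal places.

3.118 years

Periodic yield y = 0.1165. First find Macaulay duration:
  t   CF        PV=CF/(1+0.1165)^t    t·PV
  1     4,875.00     4,366.3233     4,366.3233
  2     4,875.00     3,910.7240     7,821.4480
  3     4,875.00     3,502.6637    10,507.9910
  4    54,875.00    35,313.4073   141,253.6292
  Σ                 47,093.1183   163,949.3915
P = 47,093.1183; Macaulay duration = 163,949.3915 / 47,093.1183 = 3.48139 years.
Modified duration = D_Mac / (1 + y) = 3.48139 / 1.1165 = 3.11813 years.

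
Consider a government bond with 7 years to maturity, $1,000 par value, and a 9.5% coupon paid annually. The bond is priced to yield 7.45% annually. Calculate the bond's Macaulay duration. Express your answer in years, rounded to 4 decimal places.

Periodic yield y = 0.0745. Discount each cash flow and weight by its year:
  t   CF        PV=CF/(1+0.0745)^t    t·PV
  1        95.00        88.4132        88.4132
  2        95.00        82.2831       164.5662
  3        95.00        76.5781       229.7342
  4        95.00        71.2686       285.0742
  5        95.00        66.3272       331.6359
  6        95.00        61.7284       370.3705
  7     1,095.00       662.1695     4,635.1866
  Σ                  1,108.7680     6,104.9808
Price P = Σ PV = 1,108.7680.
Macaulay duration = Σ(t·PV) / P = 6,104.9808 / 1,108.7680 = 5.50609 years.

5.5061 years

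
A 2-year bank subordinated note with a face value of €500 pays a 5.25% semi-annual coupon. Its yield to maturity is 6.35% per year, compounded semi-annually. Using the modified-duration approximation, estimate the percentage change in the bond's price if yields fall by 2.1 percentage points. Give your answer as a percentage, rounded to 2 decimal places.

+3.92%

Periodic yield y = 0.03175. Modified duration first:
  t   CF        PV=CF/(1+0.03175)^t    t·PV
  1       13.125        12.7211        12.7211
  2       13.125        12.3296        24.6593
  3       13.125        11.9502        35.8507
  4      513.125       452.8196     1,811.2786
  Σ                    489.8206     1,884.5096
P = 489.8206; D_Mac = 3.84735 half-year periods = 1.92367 yrs; D_mod = 1.92367/(1+0.03175) = 1.86448 yrs.
ΔP/P ≈ -D_mod · Δy = -1.86448 × (-0.021) = +0.039154 = +3.9154%.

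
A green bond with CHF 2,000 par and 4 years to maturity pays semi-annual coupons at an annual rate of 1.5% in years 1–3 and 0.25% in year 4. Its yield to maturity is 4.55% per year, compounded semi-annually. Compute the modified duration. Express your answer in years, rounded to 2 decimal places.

Periodic yield y = 0.02275. First find Macaulay duration:
  t   CF        PV=CF/(1+0.02275)^t    t·PV
  1        15.00        14.6663        14.6663
  2        15.00        14.3401        28.6802
  3        15.00        14.0211        42.0634
  4        15.00        13.7092        54.8370
  5        15.00        13.4043        67.0215
  6        15.00        13.1061        78.6368
  7         2.50         2.1358        14.9504
  8     2,002.50     1,672.6945    13,381.5557
  Σ                  1,758.0774    13,682.4111
P = 1,758.0774; Macaulay duration = 13,682.4111 / 1,758.0774 = 7.78260 half-year periods = 3.89130 years.
Modified duration = D_Mac / (1 + y) = 3.89130 / 1.02275 = 3.80474 years.

3.80 years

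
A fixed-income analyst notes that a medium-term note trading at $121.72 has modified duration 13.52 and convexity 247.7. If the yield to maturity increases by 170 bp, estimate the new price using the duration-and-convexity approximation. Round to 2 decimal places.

Duration effect: -D_mod·Δy = -13.52 × (+0.017) = -0.229840
Convexity effect: ½·C·(Δy)² = 0.5 × 247.7 × (0.017)² = +0.03579265
ΔP/P ≈ -0.229840 + 0.03579265 = -0.19404735
New price ≈ 121.72 × (1 - 0.19404735) = 98.100556558.

$98.10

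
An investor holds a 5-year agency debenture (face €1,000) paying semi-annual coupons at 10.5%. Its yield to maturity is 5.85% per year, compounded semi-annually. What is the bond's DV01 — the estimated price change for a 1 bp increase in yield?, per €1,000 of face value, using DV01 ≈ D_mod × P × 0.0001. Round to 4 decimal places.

€0.4790

Periodic yield y = 0.02925.
  t   CF        PV=CF/(1+0.02925)^t    t·PV
  1        52.50        51.0080        51.0080
  2        52.50        49.5584        99.1169
  3        52.50        48.1500       144.4501
  4        52.50        46.7817       187.1267
  5        52.50        45.4522       227.2610
  6        52.50        44.1605       264.9630
  7        52.50        42.9055       300.3386
  8        52.50        41.6862       333.4896
  9        52.50        40.5015       364.5138
  10    1,052.50       788.8844     7,888.8436
  Σ                  1,199.0885     9,861.1114
P = 1,199.0885; D_Mac = 8.22384 half-year periods = 4.11192 yrs; D_mod = 3.99506 yrs.
DV01 ≈ 3.99506 × 1,199.0885 × 0.0001 = 0.479044.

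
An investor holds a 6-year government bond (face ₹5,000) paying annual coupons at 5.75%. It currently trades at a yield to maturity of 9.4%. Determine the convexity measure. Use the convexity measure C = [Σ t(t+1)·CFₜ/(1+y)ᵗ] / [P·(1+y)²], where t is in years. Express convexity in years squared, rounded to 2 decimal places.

28.64

With y = 0.094:
  t   CF        PV=CF/(1+0.094)^t    t·PV        t(t+1)·PV
  1       287.50       262.7971       262.7971         525.5941
  2       287.50       240.2167       480.4334       1,441.3002
  3       287.50       219.5765       658.7295       2,634.9182
  4       287.50       200.7098       802.8392       4,014.1958
  5       287.50       183.4642       917.3208       5,503.9248
  6     5,287.50     3,084.2278    18,505.3668     129,537.5679
  Σ                  4,190.9921    21,627.4868     143,657.5011
P = 4,190.9921.
Convexity = Σ t(t+1)·PV / [P·(1+y)²] = 143,657.5011 / (4,190.9921 × 1.196836) = 28.64025.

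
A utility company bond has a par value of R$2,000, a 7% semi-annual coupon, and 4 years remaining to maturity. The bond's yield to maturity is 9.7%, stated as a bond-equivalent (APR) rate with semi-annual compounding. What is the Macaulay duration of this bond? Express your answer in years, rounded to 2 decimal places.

Periodic yield y = 0.0485. Discount each cash flow and weight by its period:
  t   CF        PV=CF/(1+0.0485)^t    t·PV
  1        70.00        66.7620        66.7620
  2        70.00        63.6739       127.3477
  3        70.00        60.7285       182.1856
  4        70.00        57.9194       231.6777
  5        70.00        55.2403       276.2014
  6        70.00        52.6851       316.1103
  7        70.00        50.2480       351.7362
  8     2,070.00     1,417.1730    11,337.3839
  Σ                  1,824.4302    12,889.4049
Price P = Σ PV = 1,824.4302.
Macaulay duration = Σ(t·PV) / P = 12,889.4049 / 1,824.4302 = 7.06489 half-year periods.
In years: 7.06489 / 2 = 3.53245 years.

3.53 years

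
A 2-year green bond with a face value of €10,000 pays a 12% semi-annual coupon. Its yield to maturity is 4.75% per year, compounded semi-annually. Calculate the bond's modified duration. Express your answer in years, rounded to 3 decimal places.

Periodic yield y = 0.02375. First find Macaulay duration:
  t   CF        PV=CF/(1+0.02375)^t    t·PV
  1       600.00       586.0806       586.0806
  2       600.00       572.4841     1,144.9682
  3       600.00       559.2030     1,677.6091
  4    10,600.00     9,650.0643    38,600.2571
  Σ                 11,367.8320    42,008.9149
P = 11,367.8320; Macaulay duration = 42,008.9149 / 11,367.8320 = 3.69542 half-year periods = 1.84771 years.
Modified duration = D_Mac / (1 + y) = 1.84771 / 1.02375 = 1.80484 years.

1.805 years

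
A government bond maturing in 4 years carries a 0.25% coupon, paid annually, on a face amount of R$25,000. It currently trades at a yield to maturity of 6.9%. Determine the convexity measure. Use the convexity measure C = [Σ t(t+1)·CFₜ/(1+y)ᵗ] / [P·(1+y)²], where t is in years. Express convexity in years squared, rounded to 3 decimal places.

With y = 0.069:
  t   CF        PV=CF/(1+0.069)^t    t·PV        t(t+1)·PV
  1        62.50        58.4659        58.4659         116.9317
  2        62.50        54.6921       109.3842         328.1526
  3        62.50        51.1619       153.4858         613.9431
  4    25,062.50    19,191.7054    76,766.8217     383,834.1086
  Σ                 19,356.0253    77,088.1576     384,893.1361
P = 19,356.0253.
Convexity = Σ t(t+1)·PV / [P·(1+y)²] = 384,893.1361 / (19,356.0253 × 1.142761) = 17.40077.

17.401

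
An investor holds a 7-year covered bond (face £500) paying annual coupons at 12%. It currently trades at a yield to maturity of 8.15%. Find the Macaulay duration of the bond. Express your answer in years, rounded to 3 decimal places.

Periodic yield y = 0.0815. Discount each cash flow and weight by its year:
  t   CF        PV=CF/(1+0.0815)^t    t·PV
  1        60.00        55.4785        55.4785
  2        60.00        51.2977       102.5955
  3        60.00        47.4320       142.2961
  4        60.00        43.8576       175.4305
  5        60.00        40.5526       202.7630
  6        60.00        37.4966       224.9797
  7       560.00       323.5954     2,265.1679
  Σ                    599.7105     3,168.7112
Price P = Σ PV = 599.7105.
Macaulay duration = Σ(t·PV) / P = 3,168.7112 / 599.7105 = 5.28373 years.

5.284 years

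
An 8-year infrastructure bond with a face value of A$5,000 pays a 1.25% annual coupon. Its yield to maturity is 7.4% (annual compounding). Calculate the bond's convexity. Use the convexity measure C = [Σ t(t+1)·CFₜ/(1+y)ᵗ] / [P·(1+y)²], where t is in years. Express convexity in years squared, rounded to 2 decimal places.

57.86

With y = 0.074:
  t   CF        PV=CF/(1+0.074)^t    t·PV        t(t+1)·PV
  1        62.50        58.1937        58.1937         116.3873
  2        62.50        54.1840       108.3681         325.1043
  3        62.50        50.4507       151.3521         605.4084
  4        62.50        46.9746       187.8983         939.4916
  5        62.50        43.7380       218.6898       1,312.1391
  6        62.50        40.7244       244.3462       1,710.4234
  7        62.50        37.9184       265.4288       2,123.4306
  8     5,062.50     2,859.7679    22,878.1431     205,903.2880
  Σ                  3,191.9516    24,112.4201     213,035.6726
P = 3,191.9516.
Convexity = Σ t(t+1)·PV / [P·(1+y)²] = 213,035.6726 / (3,191.9516 × 1.153476) = 57.86120.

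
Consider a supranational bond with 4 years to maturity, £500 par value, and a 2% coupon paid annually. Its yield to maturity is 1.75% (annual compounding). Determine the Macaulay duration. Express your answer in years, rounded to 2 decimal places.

3.88 years

Periodic yield y = 0.0175. Discount each cash flow and weight by its year:
  t   CF        PV=CF/(1+0.0175)^t    t·PV
  1        10.00         9.8280         9.8280
  2        10.00         9.6590        19.3180
  3        10.00         9.4929        28.4786
  4       510.00       475.8088     1,903.2354
  Σ                    504.7887     1,960.8599
Price P = Σ PV = 504.7887.
Macaulay duration = Σ(t·PV) / P = 1,960.8599 / 504.7887 = 3.88452 years.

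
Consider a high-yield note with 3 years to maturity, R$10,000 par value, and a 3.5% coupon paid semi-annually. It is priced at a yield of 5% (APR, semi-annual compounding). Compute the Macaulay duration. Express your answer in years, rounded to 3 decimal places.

2.871 years

Periodic yield y = 0.025. Discount each cash flow and weight by its period:
  t   CF        PV=CF/(1+0.025)^t    t·PV
  1       175.00       170.7317       170.7317
  2       175.00       166.5675       333.1350
  3       175.00       162.5049       487.5147
  4       175.00       158.5414       634.1655
  5       175.00       154.6745       773.3725
  6    10,175.00     8,773.8706    52,643.2237
  Σ                  9,586.8906    55,042.1431
Price P = Σ PV = 9,586.8906.
Macaulay duration = Σ(t·PV) / P = 55,042.1431 / 9,586.8906 = 5.74140 half-year periods.
In years: 5.74140 / 2 = 2.87070 years.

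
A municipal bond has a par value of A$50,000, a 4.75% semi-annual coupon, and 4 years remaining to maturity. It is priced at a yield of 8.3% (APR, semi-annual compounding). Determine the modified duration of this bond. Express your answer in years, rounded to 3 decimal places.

3.519 years

Periodic yield y = 0.0415. First find Macaulay duration:
  t   CF        PV=CF/(1+0.0415)^t    t·PV
  1     1,187.50     1,140.1824     1,140.1824
  2     1,187.50     1,094.7503     2,189.5006
  3     1,187.50     1,051.1285     3,153.3854
  4     1,187.50     1,009.2448     4,036.9792
  5     1,187.50       969.0301     4,845.1503
  6     1,187.50       930.4177     5,582.5063
  7     1,187.50       893.3439     6,253.4076
  8    51,187.50    36,973.4286   295,787.4285
  Σ                 44,061.5263   322,988.5404
P = 44,061.5263; Macaulay duration = 322,988.5404 / 44,061.5263 = 7.33040 half-year periods = 3.66520 years.
Modified duration = D_Mac / (1 + y) = 3.66520 / 1.0415 = 3.51915 years.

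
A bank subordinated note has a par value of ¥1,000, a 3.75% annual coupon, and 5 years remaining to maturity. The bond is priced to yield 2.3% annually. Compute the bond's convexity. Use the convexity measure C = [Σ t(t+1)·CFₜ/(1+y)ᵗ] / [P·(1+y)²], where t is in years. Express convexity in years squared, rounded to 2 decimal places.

With y = 0.023:
  t   CF        PV=CF/(1+0.023)^t    t·PV        t(t+1)·PV
  1        37.50        36.6569        36.6569          73.3138
  2        37.50        35.8327        71.6655         214.9964
  3        37.50        35.0271       105.0813         420.3254
  4        37.50        34.2396       136.9584         684.7921
  5     1,037.50       925.9978     4,629.9888      27,779.9328
  Σ                  1,067.7541     4,980.3509      29,173.3605
P = 1,067.7541.
Convexity = Σ t(t+1)·PV / [P·(1+y)²] = 29,173.3605 / (1,067.7541 × 1.046529) = 26.10742.

26.11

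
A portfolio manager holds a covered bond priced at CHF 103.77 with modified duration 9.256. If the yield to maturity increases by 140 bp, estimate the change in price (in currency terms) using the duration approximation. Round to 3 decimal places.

-CHF 13.447

Duration approximation: ΔP/P ≈ -D_mod · Δy = -9.256 × (+0.014) = -0.129584.
ΔP ≈ 103.77 × (-0.129584) = -13.44693168.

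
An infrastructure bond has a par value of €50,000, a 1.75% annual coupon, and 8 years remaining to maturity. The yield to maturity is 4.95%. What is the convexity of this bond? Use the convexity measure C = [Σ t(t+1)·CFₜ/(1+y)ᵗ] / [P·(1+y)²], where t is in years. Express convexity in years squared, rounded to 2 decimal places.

59.59

With y = 0.0495:
  t   CF        PV=CF/(1+0.0495)^t    t·PV        t(t+1)·PV
  1       875.00       833.7303       833.7303       1,667.4607
  2       875.00       794.4072     1,588.8144       4,766.4432
  3       875.00       756.9387     2,270.8162       9,083.2647
  4       875.00       721.2375     2,884.9499      14,424.7494
  5       875.00       687.2201     3,436.1004      20,616.6023
  6       875.00       654.8071     3,928.8427      27,501.8992
  7       875.00       623.9229     4,367.4606      34,939.6845
  8    50,875.00    34,565.6620   276,525.2960   2,488,727.6640
  Σ                 39,637.9259   295,836.0105   2,601,727.7680
P = 39,637.9259.
Convexity = Σ t(t+1)·PV / [P·(1+y)²] = 2,601,727.7680 / (39,637.9259 × 1.101450) = 59.59174.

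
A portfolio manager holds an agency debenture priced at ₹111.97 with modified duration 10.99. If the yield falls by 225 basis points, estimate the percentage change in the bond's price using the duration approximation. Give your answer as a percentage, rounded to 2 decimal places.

+24.73%

Duration approximation: ΔP/P ≈ -D_mod · Δy = -10.99 × (-0.0225) = +0.247275.
As a percentage: +24.7275%.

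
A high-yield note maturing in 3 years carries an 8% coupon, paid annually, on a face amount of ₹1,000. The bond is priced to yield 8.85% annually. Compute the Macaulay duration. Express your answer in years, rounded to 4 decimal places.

2.7808 years

Periodic yield y = 0.0885. Discount each cash flow and weight by its year:
  t   CF        PV=CF/(1+0.0885)^t    t·PV
  1        80.00        73.4956        73.4956
  2        80.00        67.5201       135.0402
  3     1,080.00       837.4106     2,512.2318
  Σ                    978.4263     2,720.7677
Price P = Σ PV = 978.4263.
Macaulay duration = Σ(t·PV) / P = 2,720.7677 / 978.4263 = 2.78076 years.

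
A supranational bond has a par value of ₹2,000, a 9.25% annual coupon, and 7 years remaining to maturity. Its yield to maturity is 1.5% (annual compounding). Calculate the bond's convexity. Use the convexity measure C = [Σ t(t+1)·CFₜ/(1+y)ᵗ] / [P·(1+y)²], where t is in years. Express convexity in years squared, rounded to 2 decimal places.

With y = 0.015:
  t   CF        PV=CF/(1+0.015)^t    t·PV        t(t+1)·PV
  1       185.00       182.2660       182.2660         364.5320
  2       185.00       179.5724       359.1448       1,077.4345
  3       185.00       176.9186       530.7559       2,123.0237
  4       185.00       174.3041       697.2163       3,486.0817
  5       185.00       171.7282       858.6408       5,151.8448
  6       185.00       169.1903     1,015.1418       7,105.9928
  7     2,185.00     1,968.7435    13,781.2048     110,249.6381
  Σ                  3,022.7232    17,424.3705     129,558.5477
P = 3,022.7232.
Convexity = Σ t(t+1)·PV / [P·(1+y)²] = 129,558.5477 / (3,022.7232 × 1.030225) = 41.60405.

41.60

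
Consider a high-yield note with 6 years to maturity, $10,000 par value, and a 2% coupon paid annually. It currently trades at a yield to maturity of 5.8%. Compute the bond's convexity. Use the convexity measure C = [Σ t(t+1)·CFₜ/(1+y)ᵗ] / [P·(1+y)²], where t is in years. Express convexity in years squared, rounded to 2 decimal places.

34.84

With y = 0.058:
  t   CF        PV=CF/(1+0.058)^t    t·PV        t(t+1)·PV
  1       200.00       189.0359       189.0359         378.0718
  2       200.00       178.6729       357.3458       1,072.0373
  3       200.00       168.8780       506.6339       2,026.5356
  4       200.00       159.6200       638.4800       3,192.4001
  5       200.00       150.8696       754.3479       4,526.0871
  6    10,200.00     7,272.5408    43,635.2447     305,446.7130
  Σ                  8,119.6171    46,081.0882     316,641.8451
P = 8,119.6171.
Convexity = Σ t(t+1)·PV / [P·(1+y)²] = 316,641.8451 / (8,119.6171 × 1.119364) = 34.83866.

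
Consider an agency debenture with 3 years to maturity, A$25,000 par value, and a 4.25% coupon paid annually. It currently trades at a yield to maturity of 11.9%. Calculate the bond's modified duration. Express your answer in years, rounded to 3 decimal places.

2.561 years

Periodic yield y = 0.119. First find Macaulay duration:
  t   CF        PV=CF/(1+0.119)^t    t·PV
  1     1,062.50       949.5085       949.5085
  2     1,062.50       848.5331     1,697.0661
  3    26,062.50    18,600.5511    55,801.6534
  Σ                 20,398.5927    58,448.2280
P = 20,398.5927; Macaulay duration = 58,448.2280 / 20,398.5927 = 2.86531 years.
Modified duration = D_Mac / (1 + y) = 2.86531 / 1.119 = 2.56060 years.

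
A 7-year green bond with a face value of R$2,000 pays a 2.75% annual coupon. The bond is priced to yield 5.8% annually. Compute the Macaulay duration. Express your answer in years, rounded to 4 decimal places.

6.3982 years

Periodic yield y = 0.058. Discount each cash flow and weight by its year:
  t   CF        PV=CF/(1+0.058)^t    t·PV
  1        55.00        51.9849        51.9849
  2        55.00        49.1350        98.2701
  3        55.00        46.4414       139.3243
  4        55.00        43.8955       175.5820
  5        55.00        41.4891       207.4457
  6        55.00        39.2147       235.2881
  7     2,055.00     1,384.8800     9,694.1602
  Σ                  1,657.0407    10,602.0552
Price P = Σ PV = 1,657.0407.
Macaulay duration = Σ(t·PV) / P = 10,602.0552 / 1,657.0407 = 6.39819 years.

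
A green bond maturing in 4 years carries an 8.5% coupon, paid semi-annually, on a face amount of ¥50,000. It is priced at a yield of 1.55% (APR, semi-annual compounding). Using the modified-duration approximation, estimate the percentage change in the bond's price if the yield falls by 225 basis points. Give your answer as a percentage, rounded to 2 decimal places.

+7.91%

Periodic yield y = 0.00775. Modified duration first:
  t   CF        PV=CF/(1+0.00775)^t    t·PV
  1     2,125.00     2,108.6579     2,108.6579
  2     2,125.00     2,092.4415     4,184.8830
  3     2,125.00     2,076.3498     6,229.0493
  4     2,125.00     2,060.3818     8,241.5272
  5     2,125.00     2,044.5367    10,222.6833
  6     2,125.00     2,028.8133    12,172.8801
  7     2,125.00     2,013.2110    14,092.4767
  8    52,125.00    49,003.1066   392,024.8528
  Σ                 63,427.4985   449,277.0102
P = 63,427.4985; D_Mac = 7.08332 half-year periods = 3.54166 yrs; D_mod = 3.54166/(1+0.00775) = 3.51442 yrs.
ΔP/P ≈ -D_mod · Δy = -3.51442 × (-0.0225) = +0.079074 = +7.9074%.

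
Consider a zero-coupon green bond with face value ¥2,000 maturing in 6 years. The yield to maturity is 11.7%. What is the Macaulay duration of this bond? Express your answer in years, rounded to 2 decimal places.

A zero-coupon bond has a single cash flow at maturity, so its Macaulay duration equals its maturity: 6 years.

6.00 years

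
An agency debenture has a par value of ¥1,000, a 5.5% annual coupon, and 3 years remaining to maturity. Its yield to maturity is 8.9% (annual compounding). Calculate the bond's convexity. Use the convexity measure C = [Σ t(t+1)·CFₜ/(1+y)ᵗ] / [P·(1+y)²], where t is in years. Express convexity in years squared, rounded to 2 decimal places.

9.40

With y = 0.089:
  t   CF        PV=CF/(1+0.089)^t    t·PV        t(t+1)·PV
  1        55.00        50.5051        50.5051         101.0101
  2        55.00        46.3775        92.7549         278.2647
  3     1,055.00       816.8999     2,450.6996       9,802.7983
  Σ                    913.7824     2,593.9595      10,182.0731
P = 913.7824.
Convexity = Σ t(t+1)·PV / [P·(1+y)²] = 10,182.0731 / (913.7824 × 1.185921) = 9.39588.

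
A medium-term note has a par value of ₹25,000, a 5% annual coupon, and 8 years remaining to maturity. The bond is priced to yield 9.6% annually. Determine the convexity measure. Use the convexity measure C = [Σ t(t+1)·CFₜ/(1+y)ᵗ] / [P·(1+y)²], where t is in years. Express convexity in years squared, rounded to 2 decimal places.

45.93

With y = 0.096:
  t   CF        PV=CF/(1+0.096)^t    t·PV        t(t+1)·PV
  1     1,250.00     1,140.5109     1,140.5109       2,281.0219
  2     1,250.00     1,040.6122     2,081.2244       6,243.6731
  3     1,250.00       949.4637     2,848.3910      11,393.5640
  4     1,250.00       866.2990     3,465.1959      17,325.9793
  5     1,250.00       790.4188     3,952.0938      23,712.5630
  6     1,250.00       721.1850     4,327.1100      30,289.7702
  7     1,250.00       658.0155     4,606.1086      36,848.8689
  8    26,250.00    12,607.9615   100,863.6921     907,773.2292
  Σ                 18,774.4666   123,284.3268   1,035,868.6696
P = 18,774.4666.
Convexity = Σ t(t+1)·PV / [P·(1+y)²] = 1,035,868.6696 / (18,774.4666 × 1.201216) = 45.93207.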